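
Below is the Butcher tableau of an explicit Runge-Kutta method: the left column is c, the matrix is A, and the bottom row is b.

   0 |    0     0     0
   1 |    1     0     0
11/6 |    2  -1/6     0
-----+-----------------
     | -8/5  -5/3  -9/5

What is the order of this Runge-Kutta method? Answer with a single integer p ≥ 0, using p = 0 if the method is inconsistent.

b = (-8/5, -5/3, -9/5)
c = (0, 1, 11/6)
Ac = (0, 0, -1/6)
Σ b_i: (-8/5)·1 + (-5/3)·1 + (-9/5)·1 = -76/15 ≠ 1 ⇒ order 0.

0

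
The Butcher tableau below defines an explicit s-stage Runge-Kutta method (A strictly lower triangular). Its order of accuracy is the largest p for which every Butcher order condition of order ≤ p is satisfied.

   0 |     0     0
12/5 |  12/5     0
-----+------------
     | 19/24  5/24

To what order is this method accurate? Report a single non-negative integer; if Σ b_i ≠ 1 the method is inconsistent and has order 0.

2

b = (19/24, 5/24)
c = (0, 12/5)
Σ b_i: 19/24·1 + 5/24·1 = 1 ✓
b·c: 5/24·12/5 = 1/2 ✓; 2 stages ⇒ order 2.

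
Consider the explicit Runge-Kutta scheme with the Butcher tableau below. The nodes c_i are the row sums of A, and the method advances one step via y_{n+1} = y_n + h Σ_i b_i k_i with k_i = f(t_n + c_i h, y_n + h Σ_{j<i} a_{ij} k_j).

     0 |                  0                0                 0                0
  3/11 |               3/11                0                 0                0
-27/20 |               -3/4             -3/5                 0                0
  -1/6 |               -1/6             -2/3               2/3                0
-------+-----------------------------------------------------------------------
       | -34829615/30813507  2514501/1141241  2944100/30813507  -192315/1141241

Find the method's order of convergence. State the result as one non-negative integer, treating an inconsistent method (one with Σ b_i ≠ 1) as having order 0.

b = (-34829615/30813507, 2514501/1141241, 2944100/30813507, -192315/1141241)
c = (0, 3/11, -27/20, -1/6)
Ac = (0, 0, -9/55, -119/110)
Σ b_i: (-34829615/30813507)·1 + 2514501/1141241·1 + 2944100/30813507·1 + (-192315/1141241)·1 = 1 ✓
b·c: 2514501/1141241·3/11 + 2944100/30813507·(-27/20) + (-192315/1141241)·(-1/6) = 1/2 ✓
b·c²: 2514501/1141241·9/121 + 2944100/30813507·729/400 + (-192315/1141241)·1/36 = 1/3 ✓
b·Ac: 2944100/30813507·(-9/55) + (-192315/1141241)·(-119/110) = 1/6 ✓
b·c³: 2514501/1141241·27/1331 + 2944100/30813507·(-19683/8000) + (-192315/1141241)·(-1/216) = -1713752221/9038628720 ≠ 1/4 ⇒ order 3.
b·(c∘Ac): 2944100/30813507·243/1100 + (-192315/1141241)·119/660 = -465823/50214604 ≠ 1/8
b·Ac²: 2944100/30813507·(-27/605) + (-192315/1141241)·28203/24200 = -9159709/45649640 ≠ 1/12
b·A²c: (-192315/1141241)·(-6/55) = 230778/12553651 ≠ 1/24

3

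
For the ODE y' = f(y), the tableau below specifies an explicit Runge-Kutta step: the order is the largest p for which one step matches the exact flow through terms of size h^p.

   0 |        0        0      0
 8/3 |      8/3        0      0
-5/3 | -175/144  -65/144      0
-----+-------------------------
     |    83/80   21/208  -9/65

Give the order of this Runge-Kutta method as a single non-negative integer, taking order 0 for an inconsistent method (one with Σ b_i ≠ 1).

b = (83/80, 21/208, -9/65)
c = (0, 8/3, -5/3)
Ac = (0, 0, -65/54)
Σ b_i: 83/80·1 + 21/208·1 + (-9/65)·1 = 1 ✓
b·c: 21/208·8/3 + (-9/65)·(-5/3) = 1/2 ✓
b·c²: 21/208·64/9 + (-9/65)·25/9 = 1/3 ✓
b·Ac: (-9/65)·(-65/54) = 1/6 ✓; 3 stages ⇒ order 3.

3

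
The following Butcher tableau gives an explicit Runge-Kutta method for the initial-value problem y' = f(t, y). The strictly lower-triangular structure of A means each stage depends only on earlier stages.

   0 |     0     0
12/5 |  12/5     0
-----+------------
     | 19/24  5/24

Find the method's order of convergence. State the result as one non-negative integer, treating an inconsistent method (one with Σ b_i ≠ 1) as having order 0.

2

b = (19/24, 5/24)
c = (0, 12/5)
Σ b_i: 19/24·1 + 5/24·1 = 1 ✓
b·c: 5/24·12/5 = 1/2 ✓; 2 stages ⇒ order 2.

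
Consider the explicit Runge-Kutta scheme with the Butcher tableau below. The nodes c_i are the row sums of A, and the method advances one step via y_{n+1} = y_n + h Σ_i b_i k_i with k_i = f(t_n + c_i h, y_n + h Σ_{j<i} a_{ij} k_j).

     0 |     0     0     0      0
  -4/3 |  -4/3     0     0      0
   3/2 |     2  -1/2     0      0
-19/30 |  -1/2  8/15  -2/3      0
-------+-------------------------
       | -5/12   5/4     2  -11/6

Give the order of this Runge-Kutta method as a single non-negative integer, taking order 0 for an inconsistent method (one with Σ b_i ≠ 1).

1

b = (-5/12, 5/4, 2, -11/6)
c = (0, -4/3, 3/2, -19/30)
Ac = (0, 0, 2/3, -77/45)
Σ b_i: (-5/12)·1 + 5/4·1 + 2·1 + (-11/6)·1 = 1 ✓
b·c: 5/4·(-4/3) + 2·3/2 + (-11/6)·(-19/30) = 449/180 ≠ 1/2 ⇒ order 1.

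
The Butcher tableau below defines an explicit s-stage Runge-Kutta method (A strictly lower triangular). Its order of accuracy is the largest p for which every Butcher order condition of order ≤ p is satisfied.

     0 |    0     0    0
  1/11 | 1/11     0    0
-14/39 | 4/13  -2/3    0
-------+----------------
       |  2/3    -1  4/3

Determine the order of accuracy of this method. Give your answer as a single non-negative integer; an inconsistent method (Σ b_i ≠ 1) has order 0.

b = (2/3, -1, 4/3)
c = (0, 1/11, -14/39)
Ac = (0, 0, -2/33)
Σ b_i: 2/3·1 + (-1)·1 + 4/3·1 = 1 ✓
b·c: (-1)·1/11 + 4/3·(-14/39) = -733/1287 ≠ 1/2 ⇒ order 1.

1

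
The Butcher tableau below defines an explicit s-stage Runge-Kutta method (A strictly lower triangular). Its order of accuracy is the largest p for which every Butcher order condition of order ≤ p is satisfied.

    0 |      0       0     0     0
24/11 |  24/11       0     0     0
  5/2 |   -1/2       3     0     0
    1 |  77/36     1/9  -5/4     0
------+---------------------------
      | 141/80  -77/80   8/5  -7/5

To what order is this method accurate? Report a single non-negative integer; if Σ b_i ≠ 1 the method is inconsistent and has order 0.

b = (141/80, -77/80, 8/5, -7/5)
c = (0, 24/11, 5/2, 1)
Ac = (0, 0, 72/11, -761/264)
Σ b_i: 141/80·1 + (-77/80)·1 + 8/5·1 + (-7/5)·1 = 1 ✓
b·c: (-77/80)·24/11 + 8/5·5/2 + (-7/5)·1 = 1/2 ✓
b·c²: (-77/80)·576/121 + 8/5·25/4 + (-7/5)·1 = 221/55 ≠ 1/3 ⇒ order 2.
b·Ac: 8/5·72/11 + (-7/5)·(-761/264) = 1741/120 ≠ 1/6

2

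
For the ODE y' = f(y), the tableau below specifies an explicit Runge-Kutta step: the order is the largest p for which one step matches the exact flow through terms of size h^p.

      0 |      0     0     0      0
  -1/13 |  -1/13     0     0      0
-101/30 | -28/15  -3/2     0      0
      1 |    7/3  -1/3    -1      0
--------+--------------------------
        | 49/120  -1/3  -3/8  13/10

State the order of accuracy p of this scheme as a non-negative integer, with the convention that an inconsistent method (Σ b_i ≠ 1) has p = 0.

b = (49/120, -1/3, -3/8, 13/10)
c = (0, -1/13, -101/30, 1)
Ac = (0, 0, 3/26, 441/130)
Σ b_i: 49/120·1 + (-1/3)·1 + (-3/8)·1 + 13/10·1 = 1 ✓
b·c: (-1/3)·(-1/13) + (-3/8)·(-101/30) + 13/10·1 = 1615/624 ≠ 1/2 ⇒ order 1.

1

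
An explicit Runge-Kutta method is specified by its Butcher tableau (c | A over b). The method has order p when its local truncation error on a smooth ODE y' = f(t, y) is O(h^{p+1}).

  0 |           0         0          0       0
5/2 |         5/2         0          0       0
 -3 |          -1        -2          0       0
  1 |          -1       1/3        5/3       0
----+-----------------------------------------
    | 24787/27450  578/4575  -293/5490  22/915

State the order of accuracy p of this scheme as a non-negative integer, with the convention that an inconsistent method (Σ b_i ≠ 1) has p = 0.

3

b = (24787/27450, 578/4575, -293/5490, 22/915)
c = (0, 5/2, -3, 1)
Ac = (0, 0, -5, -25/6)
Σ b_i: 24787/27450·1 + 578/4575·1 + (-293/5490)·1 + 22/915·1 = 1 ✓
b·c: 578/4575·5/2 + (-293/5490)·(-3) + 22/915·1 = 1/2 ✓
b·c²: 578/4575·25/4 + (-293/5490)·9 + 22/915·1 = 1/3 ✓
b·Ac: (-293/5490)·(-5) + 22/915·(-25/6) = 1/6 ✓
b·c³: 578/4575·125/8 + (-293/5490)·(-27) + 22/915·1 = 12587/3660 ≠ 1/4 ⇒ order 3.
b·(c∘Ac): (-293/5490)·15 + 22/915·(-25/6) = -989/1098 ≠ 1/8
b·Ac²: (-293/5490)·(-25/2) + 22/915·205/12 = 263/244 ≠ 1/12
b·A²c: 22/915·(-25/3) = -110/549 ≠ 1/24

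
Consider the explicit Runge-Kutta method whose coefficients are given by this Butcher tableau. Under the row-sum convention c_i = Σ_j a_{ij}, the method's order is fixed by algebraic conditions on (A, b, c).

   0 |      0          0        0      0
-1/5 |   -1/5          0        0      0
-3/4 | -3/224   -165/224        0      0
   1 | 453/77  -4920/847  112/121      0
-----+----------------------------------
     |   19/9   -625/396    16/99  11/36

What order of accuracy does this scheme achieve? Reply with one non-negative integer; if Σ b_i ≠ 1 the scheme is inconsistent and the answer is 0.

b = (19/9, -625/396, 16/99, 11/36)
c = (0, -1/5, -3/4, 1)
Ac = (0, 0, 33/224, 36/77)
Σ b_i: 19/9·1 + (-625/396)·1 + 16/99·1 + 11/36·1 = 1 ✓
b·c: (-625/396)·(-1/5) + 16/99·(-3/4) + 11/36·1 = 1/2 ✓
b·c²: (-625/396)·1/25 + 16/99·9/16 + 11/36·1 = 1/3 ✓
b·Ac: 16/99·33/224 + 11/36·36/77 = 1/6 ✓
b·c³: (-625/396)·(-1/125) + 16/99·(-27/64) + 11/36·1 = 1/4 ✓
b·(c∘Ac): 16/99·(-99/896) + 11/36·36/77 = 1/8 ✓
b·Ac²: 16/99·(-33/1120) + 11/36·111/385 = 1/12 ✓
b·A²c: 11/36·3/22 = 1/24 ✓; 4 stages ⇒ order 4.

4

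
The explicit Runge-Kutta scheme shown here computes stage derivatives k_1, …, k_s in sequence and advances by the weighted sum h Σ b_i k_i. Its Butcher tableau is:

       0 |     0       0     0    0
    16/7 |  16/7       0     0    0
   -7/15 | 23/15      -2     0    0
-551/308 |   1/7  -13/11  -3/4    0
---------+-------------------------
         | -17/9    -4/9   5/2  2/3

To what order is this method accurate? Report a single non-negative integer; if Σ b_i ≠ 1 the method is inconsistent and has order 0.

0

b = (-17/9, -4/9, 5/2, 2/3)
c = (0, 16/7, -7/15, -551/308)
Ac = (0, 0, -32/7, -3621/1540)
Σ b_i: (-17/9)·1 + (-4/9)·1 + 5/2·1 + 2/3·1 = 5/6 ≠ 1 ⇒ order 0.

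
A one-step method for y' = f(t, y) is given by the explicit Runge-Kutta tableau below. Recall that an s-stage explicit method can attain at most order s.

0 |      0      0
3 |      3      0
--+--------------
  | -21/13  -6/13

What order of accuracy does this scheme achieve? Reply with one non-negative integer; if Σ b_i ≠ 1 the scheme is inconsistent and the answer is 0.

0

b = (-21/13, -6/13)
c = (0, 3)
Σ b_i: (-21/13)·1 + (-6/13)·1 = -27/13 ≠ 1 ⇒ order 0.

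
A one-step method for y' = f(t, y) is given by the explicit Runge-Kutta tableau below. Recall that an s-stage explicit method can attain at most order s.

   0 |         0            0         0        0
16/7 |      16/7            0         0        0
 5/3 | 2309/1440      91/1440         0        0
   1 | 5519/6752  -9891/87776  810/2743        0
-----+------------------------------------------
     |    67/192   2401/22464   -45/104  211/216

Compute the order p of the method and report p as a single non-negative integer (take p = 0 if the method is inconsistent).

4

b = (67/192, 2401/22464, -45/104, 211/216)
c = (0, 16/7, 5/3, 1)
Ac = (0, 0, 13/90, 99/422)
Σ b_i: 67/192·1 + 2401/22464·1 + (-45/104)·1 + 211/216·1 = 1 ✓
b·c: 2401/22464·16/7 + (-45/104)·5/3 + 211/216·1 = 1/2 ✓
b·c²: 2401/22464·256/49 + (-45/104)·25/9 + 211/216·1 = 1/3 ✓
b·Ac: (-45/104)·13/90 + 211/216·99/422 = 1/6 ✓
b·c³: 2401/22464·4096/343 + (-45/104)·125/27 + 211/216·1 = 1/4 ✓
b·(c∘Ac): (-45/104)·13/54 + 211/216·99/422 = 1/8 ✓
b·Ac²: (-45/104)·104/315 + 211/216·342/1477 = 1/12 ✓
b·A²c: 211/216·9/211 = 1/24 ✓; 4 stages ⇒ order 4.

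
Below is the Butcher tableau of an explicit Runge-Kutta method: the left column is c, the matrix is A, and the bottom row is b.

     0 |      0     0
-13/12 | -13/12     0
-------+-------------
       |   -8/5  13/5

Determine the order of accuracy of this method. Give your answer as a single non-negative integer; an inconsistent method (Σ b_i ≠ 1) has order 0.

1

b = (-8/5, 13/5)
c = (0, -13/12)
Σ b_i: (-8/5)·1 + 13/5·1 = 1 ✓
b·c: 13/5·(-13/12) = -169/60 ≠ 1/2 ⇒ order 1.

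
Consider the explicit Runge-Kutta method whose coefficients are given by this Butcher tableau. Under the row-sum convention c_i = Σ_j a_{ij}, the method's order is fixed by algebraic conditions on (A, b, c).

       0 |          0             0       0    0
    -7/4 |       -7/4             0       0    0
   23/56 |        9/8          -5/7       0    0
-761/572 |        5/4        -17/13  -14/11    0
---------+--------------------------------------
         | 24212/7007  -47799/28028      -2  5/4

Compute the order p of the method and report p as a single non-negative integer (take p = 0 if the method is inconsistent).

2

b = (24212/7007, -47799/28028, -2, 5/4)
c = (0, -7/4, 23/56, -761/572)
Ac = (0, 0, 5/4, 505/286)
Σ b_i: 24212/7007·1 + (-47799/28028)·1 + (-2)·1 + 5/4·1 = 1 ✓
b·c: (-47799/28028)·(-7/4) + (-2)·23/56 + 5/4·(-761/572) = 1/2 ✓
b·c²: (-47799/28028)·49/16 + (-2)·529/3136 + 5/4·579121/327184 = -107338995/32064032 ≠ 1/3 ⇒ order 2.
b·Ac: (-2)·5/4 + 5/4·505/286 = -335/1144 ≠ 1/6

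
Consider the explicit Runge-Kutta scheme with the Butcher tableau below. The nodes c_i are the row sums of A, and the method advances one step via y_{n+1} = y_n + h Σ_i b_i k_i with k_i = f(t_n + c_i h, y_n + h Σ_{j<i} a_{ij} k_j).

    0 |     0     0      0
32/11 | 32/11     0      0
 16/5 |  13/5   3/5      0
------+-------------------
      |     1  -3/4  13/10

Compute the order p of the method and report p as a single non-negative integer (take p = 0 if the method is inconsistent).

0

b = (1, -3/4, 13/10)
c = (0, 32/11, 16/5)
Ac = (0, 0, 96/55)
Σ b_i: 1·1 + (-3/4)·1 + 13/10·1 = 31/20 ≠ 1 ⇒ order 0.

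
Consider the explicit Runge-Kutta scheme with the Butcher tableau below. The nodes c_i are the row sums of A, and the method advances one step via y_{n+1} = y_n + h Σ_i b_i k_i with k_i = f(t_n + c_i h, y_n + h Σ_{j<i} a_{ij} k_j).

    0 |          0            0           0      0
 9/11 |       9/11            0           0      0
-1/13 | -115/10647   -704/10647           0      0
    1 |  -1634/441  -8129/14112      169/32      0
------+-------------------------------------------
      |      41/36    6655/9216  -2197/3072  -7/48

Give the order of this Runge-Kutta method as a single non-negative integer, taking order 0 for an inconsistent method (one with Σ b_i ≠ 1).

b = (41/36, 6655/9216, -2197/3072, -7/48)
c = (0, 9/11, -1/13, 1)
Ac = (0, 0, -64/1183, -43/49)
Σ b_i: 41/36·1 + 6655/9216·1 + (-2197/3072)·1 + (-7/48)·1 = 1 ✓
b·c: 6655/9216·9/11 + (-2197/3072)·(-1/13) + (-7/48)·1 = 1/2 ✓
b·c²: 6655/9216·81/121 + (-2197/3072)·1/169 + (-7/48)·1 = 1/3 ✓
b·Ac: (-2197/3072)·(-64/1183) + (-7/48)·(-43/49) = 1/6 ✓
b·c³: 6655/9216·729/1331 + (-2197/3072)·(-1/2197) + (-7/48)·1 = 1/4 ✓
b·(c∘Ac): (-2197/3072)·64/15379 + (-7/48)·(-43/49) = 1/8 ✓
b·Ac²: (-2197/3072)·(-576/13013) + (-7/48)·(-191/539) = 1/12 ✓
b·A²c: (-7/48)·(-2/7) = 1/24 ✓; 4 stages ⇒ order 4.

4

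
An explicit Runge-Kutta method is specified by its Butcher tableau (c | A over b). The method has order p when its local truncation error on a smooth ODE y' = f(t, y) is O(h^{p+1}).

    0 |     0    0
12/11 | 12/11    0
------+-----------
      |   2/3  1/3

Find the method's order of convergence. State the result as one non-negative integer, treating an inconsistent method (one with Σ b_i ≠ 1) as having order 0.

1

b = (2/3, 1/3)
c = (0, 12/11)
Σ b_i: 2/3·1 + 1/3·1 = 1 ✓
b·c: 1/3·12/11 = 4/11 ≠ 1/2 ⇒ order 1.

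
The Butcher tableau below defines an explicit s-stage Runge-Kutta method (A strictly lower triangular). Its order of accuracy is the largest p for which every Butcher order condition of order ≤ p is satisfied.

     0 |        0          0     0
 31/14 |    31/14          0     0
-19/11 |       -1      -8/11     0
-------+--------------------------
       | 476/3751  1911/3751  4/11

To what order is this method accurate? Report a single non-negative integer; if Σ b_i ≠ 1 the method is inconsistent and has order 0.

b = (476/3751, 1911/3751, 4/11)
c = (0, 31/14, -19/11)
Ac = (0, 0, -124/77)
Σ b_i: 476/3751·1 + 1911/3751·1 + 4/11·1 = 1 ✓
b·c: 1911/3751·31/14 + 4/11·(-19/11) = 1/2 ✓
b·c²: 1911/3751·961/196 + 4/11·361/121 = 19075/5324 ≠ 1/3 ⇒ order 2.
b·Ac: 4/11·(-124/77) = -496/847 ≠ 1/6

2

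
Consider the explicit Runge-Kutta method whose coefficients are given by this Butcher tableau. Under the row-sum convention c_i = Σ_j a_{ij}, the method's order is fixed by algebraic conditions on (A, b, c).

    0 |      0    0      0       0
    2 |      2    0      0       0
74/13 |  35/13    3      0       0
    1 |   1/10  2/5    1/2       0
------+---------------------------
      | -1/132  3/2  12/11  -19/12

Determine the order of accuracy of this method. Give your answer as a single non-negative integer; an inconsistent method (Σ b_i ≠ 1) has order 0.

b = (-1/132, 3/2, 12/11, -19/12)
c = (0, 2, 74/13, 1)
Ac = (0, 0, 6, 237/65)
Σ b_i: (-1/132)·1 + 3/2·1 + 12/11·1 + (-19/12)·1 = 1 ✓
b·c: 3/2·2 + 12/11·74/13 + (-19/12)·1 = 13087/1716 ≠ 1/2 ⇒ order 1.

1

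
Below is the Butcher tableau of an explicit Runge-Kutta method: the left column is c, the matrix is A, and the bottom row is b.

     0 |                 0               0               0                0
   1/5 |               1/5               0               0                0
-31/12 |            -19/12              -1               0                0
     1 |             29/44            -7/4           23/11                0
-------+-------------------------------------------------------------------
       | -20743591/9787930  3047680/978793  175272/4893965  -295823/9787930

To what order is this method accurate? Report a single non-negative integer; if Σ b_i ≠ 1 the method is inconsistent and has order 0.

3

b = (-20743591/9787930, 3047680/978793, 175272/4893965, -295823/9787930)
c = (0, 1/5, -31/12, 1)
Ac = (0, 0, -1/5, -949/165)
Σ b_i: (-20743591/9787930)·1 + 3047680/978793·1 + 175272/4893965·1 + (-295823/9787930)·1 = 1 ✓
b·c: 3047680/978793·1/5 + 175272/4893965·(-31/12) + (-295823/9787930)·1 = 1/2 ✓
b·c²: 3047680/978793·1/25 + 175272/4893965·961/144 + (-295823/9787930)·1 = 1/3 ✓
b·Ac: 175272/4893965·(-1/5) + (-295823/9787930)·(-949/165) = 1/6 ✓
b·c³: 3047680/978793·1/125 + 175272/4893965·(-29791/1728) + (-295823/9787930)·1 = -1097179913/1761827400 ≠ 1/4 ⇒ order 3.
b·(c∘Ac): 175272/4893965·31/60 + (-295823/9787930)·(-949/165) = 28238173/146818950 ≠ 1/8
b·Ac²: 175272/4893965·(-1/25) + (-295823/9787930)·549803/39600 = -2967266083/7047309600 ≠ 1/12
b·A²c: (-295823/9787930)·(-23/55) = 618539/48939650 ≠ 1/24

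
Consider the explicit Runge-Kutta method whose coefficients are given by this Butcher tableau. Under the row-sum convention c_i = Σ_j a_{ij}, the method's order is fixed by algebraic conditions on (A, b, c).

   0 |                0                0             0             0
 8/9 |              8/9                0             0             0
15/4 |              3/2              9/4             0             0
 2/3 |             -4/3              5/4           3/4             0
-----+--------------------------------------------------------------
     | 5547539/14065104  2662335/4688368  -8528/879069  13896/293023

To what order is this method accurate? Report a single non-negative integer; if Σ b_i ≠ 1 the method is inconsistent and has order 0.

b = (5547539/14065104, 2662335/4688368, -8528/879069, 13896/293023)
c = (0, 8/9, 15/4, 2/3)
Ac = (0, 0, 2, 565/144)
Σ b_i: 5547539/14065104·1 + 2662335/4688368·1 + (-8528/879069)·1 + 13896/293023·1 = 1 ✓
b·c: 2662335/4688368·8/9 + (-8528/879069)·15/4 + 13896/293023·2/3 = 1/2 ✓
b·c²: 2662335/4688368·64/81 + (-8528/879069)·225/16 + 13896/293023·4/9 = 1/3 ✓
b·Ac: (-8528/879069)·2 + 13896/293023·565/144 = 1/6 ✓
b·c³: 2662335/4688368·512/729 + (-8528/879069)·3375/64 + 13896/293023·8/27 = -3123763/31646484 ≠ 1/4 ⇒ order 3.
b·(c∘Ac): (-8528/879069)·15/2 + 13896/293023·565/216 = 45085/879069 ≠ 1/8
b·Ac²: (-8528/879069)·16/9 + 13896/293023·59795/5184 = 33529721/63292968 ≠ 1/12
b·A²c: 13896/293023·3/2 = 20844/293023 ≠ 1/24

3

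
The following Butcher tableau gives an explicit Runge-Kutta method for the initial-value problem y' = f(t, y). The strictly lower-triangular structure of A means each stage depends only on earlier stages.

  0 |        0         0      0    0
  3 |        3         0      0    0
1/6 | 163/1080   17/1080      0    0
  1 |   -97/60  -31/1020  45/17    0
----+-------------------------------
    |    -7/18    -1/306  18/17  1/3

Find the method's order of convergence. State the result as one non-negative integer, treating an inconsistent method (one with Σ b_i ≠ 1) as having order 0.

b = (-7/18, -1/306, 18/17, 1/3)
c = (0, 3, 1/6, 1)
Ac = (0, 0, 17/360, 7/20)
Σ b_i: (-7/18)·1 + (-1/306)·1 + 18/17·1 + 1/3·1 = 1 ✓
b·c: (-1/306)·3 + 18/17·1/6 + 1/3·1 = 1/2 ✓
b·c²: (-1/306)·9 + 18/17·1/36 + 1/3·1 = 1/3 ✓
b·Ac: 18/17·17/360 + 1/3·7/20 = 1/6 ✓
b·c³: (-1/306)·27 + 18/17·1/216 + 1/3·1 = 1/4 ✓
b·(c∘Ac): 18/17·17/2160 + 1/3·7/20 = 1/8 ✓
b·Ac²: 18/17·17/120 + 1/3·(-1/5) = 1/12 ✓
b·A²c: 1/3·1/8 = 1/24 ✓; 4 stages ⇒ order 4.

4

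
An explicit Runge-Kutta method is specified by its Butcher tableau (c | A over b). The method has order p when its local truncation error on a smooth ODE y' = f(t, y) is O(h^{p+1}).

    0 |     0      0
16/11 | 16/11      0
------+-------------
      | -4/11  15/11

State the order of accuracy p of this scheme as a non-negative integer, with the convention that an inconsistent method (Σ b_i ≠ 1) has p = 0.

b = (-4/11, 15/11)
c = (0, 16/11)
Σ b_i: (-4/11)·1 + 15/11·1 = 1 ✓
b·c: 15/11·16/11 = 240/121 ≠ 1/2 ⇒ order 1.

1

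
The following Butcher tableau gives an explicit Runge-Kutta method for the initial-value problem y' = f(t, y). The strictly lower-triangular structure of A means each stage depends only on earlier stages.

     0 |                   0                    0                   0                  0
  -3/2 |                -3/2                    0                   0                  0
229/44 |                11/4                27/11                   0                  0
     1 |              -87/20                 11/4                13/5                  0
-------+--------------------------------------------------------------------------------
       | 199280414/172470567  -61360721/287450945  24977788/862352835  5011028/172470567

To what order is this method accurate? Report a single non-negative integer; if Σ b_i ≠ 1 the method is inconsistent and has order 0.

3

b = (199280414/172470567, -61360721/287450945, 24977788/862352835, 5011028/172470567)
c = (0, -3/2, 229/44, 1)
Ac = (0, 0, -81/22, 4139/440)
Σ b_i: 199280414/172470567·1 + (-61360721/287450945)·1 + 24977788/862352835·1 + 5011028/172470567·1 = 1 ✓
b·c: (-61360721/287450945)·(-3/2) + 24977788/862352835·229/44 + 5011028/172470567·1 = 1/2 ✓
b·c²: (-61360721/287450945)·9/4 + 24977788/862352835·52441/1936 + 5011028/172470567·1 = 1/3 ✓
b·Ac: 24977788/862352835·(-81/22) + 5011028/172470567·4139/440 = 1/6 ✓
b·c³: (-61360721/287450945)·(-27/8) + 24977788/862352835·12008989/85184 + 5011028/172470567·1 = 48900160319/10118273264 ≠ 1/4 ⇒ order 3.
b·(c∘Ac): 24977788/862352835·(-18549/968) + 5011028/172470567·4139/440 = -48587995/172470567 ≠ 1/8
b·Ac²: 24977788/862352835·243/44 + 5011028/172470567·185407/2420 = 4526569526/1897176237 ≠ 1/12
b·A²c: 5011028/172470567·(-1053/110) = -79948674/287450945 ≠ 1/24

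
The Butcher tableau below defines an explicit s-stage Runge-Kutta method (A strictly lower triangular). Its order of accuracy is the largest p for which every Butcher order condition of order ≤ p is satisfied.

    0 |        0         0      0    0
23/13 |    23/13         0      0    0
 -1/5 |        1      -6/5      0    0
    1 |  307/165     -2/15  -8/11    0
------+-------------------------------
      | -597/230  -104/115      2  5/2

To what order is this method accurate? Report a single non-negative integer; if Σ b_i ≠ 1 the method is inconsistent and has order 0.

b = (-597/230, -104/115, 2, 5/2)
c = (0, 23/13, -1/5, 1)
Ac = (0, 0, -138/65, -194/2145)
Σ b_i: (-597/230)·1 + (-104/115)·1 + 2·1 + 5/2·1 = 1 ✓
b·c: (-104/115)·23/13 + 2·(-1/5) + 5/2·1 = 1/2 ✓
b·c²: (-104/115)·529/169 + 2·1/25 + 5/2·1 = -163/650 ≠ 1/3 ⇒ order 2.
b·Ac: 2·(-138/65) + 5/2·(-194/2145) = -9593/2145 ≠ 1/6

2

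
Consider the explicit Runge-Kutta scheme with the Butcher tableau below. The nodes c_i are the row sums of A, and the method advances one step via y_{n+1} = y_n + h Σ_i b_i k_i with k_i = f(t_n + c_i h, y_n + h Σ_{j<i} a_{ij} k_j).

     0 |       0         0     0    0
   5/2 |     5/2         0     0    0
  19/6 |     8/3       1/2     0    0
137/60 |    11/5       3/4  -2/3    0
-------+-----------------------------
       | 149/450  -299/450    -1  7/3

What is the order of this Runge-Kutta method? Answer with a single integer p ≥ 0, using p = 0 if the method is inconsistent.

2

b = (149/450, -299/450, -1, 7/3)
c = (0, 5/2, 19/6, 137/60)
Ac = (0, 0, 5/4, -17/72)
Σ b_i: 149/450·1 + (-299/450)·1 + (-1)·1 + 7/3·1 = 1 ✓
b·c: (-299/450)·5/2 + (-1)·19/6 + 7/3·137/60 = 1/2 ✓
b·c²: (-299/450)·25/4 + (-1)·361/36 + 7/3·18769/3600 = -21767/10800 ≠ 1/3 ⇒ order 2.
b·Ac: (-1)·5/4 + 7/3·(-17/72) = -389/216 ≠ 1/6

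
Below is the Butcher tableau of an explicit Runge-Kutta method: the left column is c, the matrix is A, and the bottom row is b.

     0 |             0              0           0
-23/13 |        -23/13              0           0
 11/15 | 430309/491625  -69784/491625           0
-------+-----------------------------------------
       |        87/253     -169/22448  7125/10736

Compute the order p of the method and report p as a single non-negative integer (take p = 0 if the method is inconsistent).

3

b = (87/253, -169/22448, 7125/10736)
c = (0, -23/13, 11/15)
Ac = (0, 0, 5368/21375)
Σ b_i: 87/253·1 + (-169/22448)·1 + 7125/10736·1 = 1 ✓
b·c: (-169/22448)·(-23/13) + 7125/10736·11/15 = 1/2 ✓
b·c²: (-169/22448)·529/169 + 7125/10736·121/225 = 1/3 ✓
b·Ac: 7125/10736·5368/21375 = 1/6 ✓; 3 stages ⇒ order 3.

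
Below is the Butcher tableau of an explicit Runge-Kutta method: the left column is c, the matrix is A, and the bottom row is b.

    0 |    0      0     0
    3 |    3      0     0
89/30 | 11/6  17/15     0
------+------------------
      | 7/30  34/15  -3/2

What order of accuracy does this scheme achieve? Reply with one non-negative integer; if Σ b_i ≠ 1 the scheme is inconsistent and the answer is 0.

1

b = (7/30, 34/15, -3/2)
c = (0, 3, 89/30)
Ac = (0, 0, 17/5)
Σ b_i: 7/30·1 + 34/15·1 + (-3/2)·1 = 1 ✓
b·c: 34/15·3 + (-3/2)·89/30 = 47/20 ≠ 1/2 ⇒ order 1.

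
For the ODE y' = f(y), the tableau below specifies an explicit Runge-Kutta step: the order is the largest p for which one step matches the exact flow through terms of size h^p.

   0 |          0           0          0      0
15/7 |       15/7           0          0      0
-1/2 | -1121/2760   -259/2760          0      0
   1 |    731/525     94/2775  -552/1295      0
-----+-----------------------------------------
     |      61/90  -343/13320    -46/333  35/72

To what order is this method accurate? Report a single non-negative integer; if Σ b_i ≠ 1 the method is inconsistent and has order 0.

b = (61/90, -343/13320, -46/333, 35/72)
c = (0, 15/7, -1/2, 1)
Ac = (0, 0, -37/184, 2/7)
Σ b_i: 61/90·1 + (-343/13320)·1 + (-46/333)·1 + 35/72·1 = 1 ✓
b·c: (-343/13320)·15/7 + (-46/333)·(-1/2) + 35/72·1 = 1/2 ✓
b·c²: (-343/13320)·225/49 + (-46/333)·1/4 + 35/72·1 = 1/3 ✓
b·Ac: (-46/333)·(-37/184) + 35/72·2/7 = 1/6 ✓
b·c³: (-343/13320)·3375/343 + (-46/333)·(-1/8) + 35/72·1 = 1/4 ✓
b·(c∘Ac): (-46/333)·37/368 + 35/72·2/7 = 1/8 ✓
b·Ac²: (-46/333)·(-555/1288) + 35/72·12/245 = 1/12 ✓
b·A²c: 35/72·3/35 = 1/24 ✓; 4 stages ⇒ order 4.

4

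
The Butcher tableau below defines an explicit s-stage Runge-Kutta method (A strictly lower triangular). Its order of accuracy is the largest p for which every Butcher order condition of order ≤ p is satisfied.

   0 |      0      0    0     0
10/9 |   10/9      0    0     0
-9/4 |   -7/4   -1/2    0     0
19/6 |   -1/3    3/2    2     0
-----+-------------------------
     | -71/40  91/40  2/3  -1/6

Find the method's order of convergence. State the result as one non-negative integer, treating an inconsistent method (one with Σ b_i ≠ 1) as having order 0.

2

b = (-71/40, 91/40, 2/3, -1/6)
c = (0, 10/9, -9/4, 19/6)
Ac = (0, 0, -5/9, -17/6)
Σ b_i: (-71/40)·1 + 91/40·1 + 2/3·1 + (-1/6)·1 = 1 ✓
b·c: 91/40·10/9 + 2/3·(-9/4) + (-1/6)·19/6 = 1/2 ✓
b·c²: 91/40·100/81 + 2/3·81/16 + (-1/6)·361/36 = 731/162 ≠ 1/3 ⇒ order 2.
b·Ac: 2/3·(-5/9) + (-1/6)·(-17/6) = 11/108 ≠ 1/6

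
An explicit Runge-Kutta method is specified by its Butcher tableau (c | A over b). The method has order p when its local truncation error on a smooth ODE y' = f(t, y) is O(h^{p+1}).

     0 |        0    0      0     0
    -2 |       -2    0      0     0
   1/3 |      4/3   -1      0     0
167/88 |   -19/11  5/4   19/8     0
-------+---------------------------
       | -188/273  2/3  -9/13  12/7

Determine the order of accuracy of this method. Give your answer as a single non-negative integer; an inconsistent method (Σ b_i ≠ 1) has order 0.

b = (-188/273, 2/3, -9/13, 12/7)
c = (0, -2, 1/3, 167/88)
Ac = (0, 0, 2, -41/24)
Σ b_i: (-188/273)·1 + 2/3·1 + (-9/13)·1 + 12/7·1 = 1 ✓
b·c: 2/3·(-2) + (-9/13)·1/3 + 12/7·167/88 = 10145/6006 ≠ 1/2 ⇒ order 1.

1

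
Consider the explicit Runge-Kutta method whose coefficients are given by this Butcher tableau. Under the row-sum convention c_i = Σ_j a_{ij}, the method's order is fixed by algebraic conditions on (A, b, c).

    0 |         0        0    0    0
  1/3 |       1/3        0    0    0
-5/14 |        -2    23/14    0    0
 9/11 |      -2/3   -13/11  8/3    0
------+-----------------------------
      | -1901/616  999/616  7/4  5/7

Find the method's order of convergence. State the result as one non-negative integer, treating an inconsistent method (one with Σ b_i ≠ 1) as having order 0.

b = (-1901/616, 999/616, 7/4, 5/7)
c = (0, 1/3, -5/14, 9/11)
Ac = (0, 0, 23/42, -311/231)
Σ b_i: (-1901/616)·1 + 999/616·1 + 7/4·1 + 5/7·1 = 1 ✓
b·c: 999/616·1/3 + 7/4·(-5/14) + 5/7·9/11 = 1/2 ✓
b·c²: 999/616·1/9 + 7/4·25/196 + 5/7·81/121 = 11947/13552 ≠ 1/3 ⇒ order 2.
b·Ac: 7/4·23/42 + 5/7·(-311/231) = -43/12936 ≠ 1/6

2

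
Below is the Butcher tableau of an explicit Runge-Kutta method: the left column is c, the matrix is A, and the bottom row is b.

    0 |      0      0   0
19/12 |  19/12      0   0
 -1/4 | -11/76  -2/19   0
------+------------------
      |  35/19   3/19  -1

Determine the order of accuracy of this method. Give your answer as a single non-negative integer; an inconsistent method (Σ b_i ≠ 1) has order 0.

3

b = (35/19, 3/19, -1)
c = (0, 19/12, -1/4)
Ac = (0, 0, -1/6)
Σ b_i: 35/19·1 + 3/19·1 + (-1)·1 = 1 ✓
b·c: 3/19·19/12 + (-1)·(-1/4) = 1/2 ✓
b·c²: 3/19·361/144 + (-1)·1/16 = 1/3 ✓
b·Ac: (-1)·(-1/6) = 1/6 ✓; 3 stages ⇒ order 3.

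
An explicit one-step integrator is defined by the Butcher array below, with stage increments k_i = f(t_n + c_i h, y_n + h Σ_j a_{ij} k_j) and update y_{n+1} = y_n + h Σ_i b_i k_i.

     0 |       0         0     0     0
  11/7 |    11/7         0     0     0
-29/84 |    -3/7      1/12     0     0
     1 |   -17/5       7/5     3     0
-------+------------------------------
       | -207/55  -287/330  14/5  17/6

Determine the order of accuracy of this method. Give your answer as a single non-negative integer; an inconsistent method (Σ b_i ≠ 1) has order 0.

b = (-207/55, -287/330, 14/5, 17/6)
c = (0, 11/7, -29/84, 1)
Ac = (0, 0, 11/84, 163/140)
Σ b_i: (-207/55)·1 + (-287/330)·1 + 14/5·1 + 17/6·1 = 1 ✓
b·c: (-287/330)·11/7 + 14/5·(-29/84) + 17/6·1 = 1/2 ✓
b·c²: (-287/330)·121/49 + 14/5·841/7056 + 17/6·1 = 367/360 ≠ 1/3 ⇒ order 2.
b·Ac: 14/5·11/84 + 17/6·163/140 = 3079/840 ≠ 1/6

2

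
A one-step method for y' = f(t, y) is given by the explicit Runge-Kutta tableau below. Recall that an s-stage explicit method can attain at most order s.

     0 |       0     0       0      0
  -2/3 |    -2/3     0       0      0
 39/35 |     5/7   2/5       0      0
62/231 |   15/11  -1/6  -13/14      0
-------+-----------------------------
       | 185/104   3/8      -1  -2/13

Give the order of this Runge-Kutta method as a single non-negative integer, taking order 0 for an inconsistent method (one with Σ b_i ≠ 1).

1

b = (185/104, 3/8, -1, -2/13)
c = (0, -2/3, 39/35, 62/231)
Ac = (0, 0, -4/15, -4073/4410)
Σ b_i: 185/104·1 + 3/8·1 + (-1)·1 + (-2/13)·1 = 1 ✓
b·c: 3/8·(-2/3) + (-1)·39/35 + (-2/13)·62/231 = -84419/60060 ≠ 1/2 ⇒ order 1.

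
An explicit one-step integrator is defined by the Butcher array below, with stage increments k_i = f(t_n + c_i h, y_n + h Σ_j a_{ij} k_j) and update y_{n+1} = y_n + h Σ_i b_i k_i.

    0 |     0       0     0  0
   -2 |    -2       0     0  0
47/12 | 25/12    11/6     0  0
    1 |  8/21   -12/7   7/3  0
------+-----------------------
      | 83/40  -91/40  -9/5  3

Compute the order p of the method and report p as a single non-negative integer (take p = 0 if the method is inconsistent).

2

b = (83/40, -91/40, -9/5, 3)
c = (0, -2, 47/12, 1)
Ac = (0, 0, -11/3, 3167/252)
Σ b_i: 83/40·1 + (-91/40)·1 + (-9/5)·1 + 3·1 = 1 ✓
b·c: (-91/40)·(-2) + (-9/5)·47/12 + 3·1 = 1/2 ✓
b·c²: (-91/40)·4 + (-9/5)·2209/144 + 3·1 = -2697/80 ≠ 1/3 ⇒ order 2.
b·Ac: (-9/5)·(-11/3) + 3·3167/252 = 18607/420 ≠ 1/6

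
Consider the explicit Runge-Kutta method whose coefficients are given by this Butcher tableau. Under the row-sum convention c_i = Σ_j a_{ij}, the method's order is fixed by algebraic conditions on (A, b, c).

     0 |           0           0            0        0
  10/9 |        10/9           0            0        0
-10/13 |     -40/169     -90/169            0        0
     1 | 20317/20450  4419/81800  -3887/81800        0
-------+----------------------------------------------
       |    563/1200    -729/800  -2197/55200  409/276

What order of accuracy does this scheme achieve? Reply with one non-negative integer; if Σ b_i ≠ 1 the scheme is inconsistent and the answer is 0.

b = (563/1200, -729/800, -2197/55200, 409/276)
c = (0, 10/9, -10/13, 1)
Ac = (0, 0, -100/169, 79/818)
Σ b_i: 563/1200·1 + (-729/800)·1 + (-2197/55200)·1 + 409/276·1 = 1 ✓
b·c: (-729/800)·10/9 + (-2197/55200)·(-10/13) + 409/276·1 = 1/2 ✓
b·c²: (-729/800)·100/81 + (-2197/55200)·100/169 + 409/276·1 = 1/3 ✓
b·Ac: (-2197/55200)·(-100/169) + 409/276·79/818 = 1/6 ✓
b·c³: (-729/800)·1000/729 + (-2197/55200)·(-1000/2197) + 409/276·1 = 1/4 ✓
b·(c∘Ac): (-2197/55200)·1000/2197 + 409/276·79/818 = 1/8 ✓
b·Ac²: (-2197/55200)·(-1000/1521) + 409/276·142/3681 = 1/12 ✓
b·A²c: 409/276·23/818 = 1/24 ✓; 4 stages ⇒ order 4.

4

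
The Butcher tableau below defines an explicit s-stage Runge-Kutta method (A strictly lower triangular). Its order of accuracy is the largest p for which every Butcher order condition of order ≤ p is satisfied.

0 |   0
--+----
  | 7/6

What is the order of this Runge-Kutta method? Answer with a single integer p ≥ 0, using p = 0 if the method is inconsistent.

0

b = (7/6)
c = (0)
Σ b_i: 7/6·1 = 7/6 ≠ 1 ⇒ order 0.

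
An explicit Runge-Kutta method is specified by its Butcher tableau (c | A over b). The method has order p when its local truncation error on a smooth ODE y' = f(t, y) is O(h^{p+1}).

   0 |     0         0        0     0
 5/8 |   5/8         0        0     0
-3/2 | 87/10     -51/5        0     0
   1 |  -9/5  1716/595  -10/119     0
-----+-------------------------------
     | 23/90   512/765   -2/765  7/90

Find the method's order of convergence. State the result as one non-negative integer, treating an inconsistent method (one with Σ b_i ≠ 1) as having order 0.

4

b = (23/90, 512/765, -2/765, 7/90)
c = (0, 5/8, -3/2, 1)
Ac = (0, 0, -51/8, 27/14)
Σ b_i: 23/90·1 + 512/765·1 + (-2/765)·1 + 7/90·1 = 1 ✓
b·c: 512/765·5/8 + (-2/765)·(-3/2) + 7/90·1 = 1/2 ✓
b·c²: 512/765·25/64 + (-2/765)·9/4 + 7/90·1 = 1/3 ✓
b·Ac: (-2/765)·(-51/8) + 7/90·27/14 = 1/6 ✓
b·c³: 512/765·125/512 + (-2/765)·(-27/8) + 7/90·1 = 1/4 ✓
b·(c∘Ac): (-2/765)·153/16 + 7/90·27/14 = 1/8 ✓
b·Ac²: (-2/765)·(-255/64) + 7/90·15/16 = 1/12 ✓
b·A²c: 7/90·15/28 = 1/24 ✓; 4 stages ⇒ order 4.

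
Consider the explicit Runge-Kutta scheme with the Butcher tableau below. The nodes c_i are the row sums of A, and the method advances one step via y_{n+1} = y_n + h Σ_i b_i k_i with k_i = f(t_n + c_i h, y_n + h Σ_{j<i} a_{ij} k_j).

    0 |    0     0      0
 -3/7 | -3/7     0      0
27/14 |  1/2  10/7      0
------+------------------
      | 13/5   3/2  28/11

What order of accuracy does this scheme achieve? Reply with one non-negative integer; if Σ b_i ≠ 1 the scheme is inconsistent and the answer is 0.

0

b = (13/5, 3/2, 28/11)
c = (0, -3/7, 27/14)
Ac = (0, 0, -30/49)
Σ b_i: 13/5·1 + 3/2·1 + 28/11·1 = 731/110 ≠ 1 ⇒ order 0.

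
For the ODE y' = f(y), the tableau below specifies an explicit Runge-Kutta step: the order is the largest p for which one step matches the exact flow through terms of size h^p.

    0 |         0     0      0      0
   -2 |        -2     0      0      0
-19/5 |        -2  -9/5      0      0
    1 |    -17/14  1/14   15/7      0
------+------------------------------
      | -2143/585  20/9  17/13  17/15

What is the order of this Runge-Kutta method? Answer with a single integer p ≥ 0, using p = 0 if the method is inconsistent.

b = (-2143/585, 20/9, 17/13, 17/15)
c = (0, -2, -19/5, 1)
Ac = (0, 0, 18/5, -58/7)
Σ b_i: (-2143/585)·1 + 20/9·1 + 17/13·1 + 17/15·1 = 1 ✓
b·c: 20/9·(-2) + 17/13·(-19/5) + 17/15·1 = -4844/585 ≠ 1/2 ⇒ order 1.

1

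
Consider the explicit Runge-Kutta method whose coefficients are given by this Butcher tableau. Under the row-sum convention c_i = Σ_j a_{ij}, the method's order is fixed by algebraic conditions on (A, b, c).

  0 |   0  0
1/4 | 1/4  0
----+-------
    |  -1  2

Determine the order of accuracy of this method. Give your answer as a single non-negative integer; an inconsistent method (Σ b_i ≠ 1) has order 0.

2

b = (-1, 2)
c = (0, 1/4)
Σ b_i: (-1)·1 + 2·1 = 1 ✓
b·c: 2·1/4 = 1/2 ✓; 2 stages ⇒ order 2.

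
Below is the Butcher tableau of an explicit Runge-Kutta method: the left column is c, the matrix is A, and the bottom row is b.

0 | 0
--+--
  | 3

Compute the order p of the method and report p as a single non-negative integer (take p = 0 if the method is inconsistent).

b = (3)
c = (0)
Σ b_i: 3·1 = 3 ≠ 1 ⇒ order 0.

0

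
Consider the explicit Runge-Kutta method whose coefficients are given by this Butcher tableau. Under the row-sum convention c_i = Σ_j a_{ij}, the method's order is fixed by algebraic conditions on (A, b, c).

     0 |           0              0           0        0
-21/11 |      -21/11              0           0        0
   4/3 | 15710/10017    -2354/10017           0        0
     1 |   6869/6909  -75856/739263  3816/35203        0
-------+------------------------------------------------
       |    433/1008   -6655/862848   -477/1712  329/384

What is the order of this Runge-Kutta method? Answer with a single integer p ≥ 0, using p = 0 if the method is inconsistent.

b = (433/1008, -6655/862848, -477/1712, 329/384)
c = (0, -21/11, 4/3, 1)
Ac = (0, 0, 214/477, 16/47)
Σ b_i: 433/1008·1 + (-6655/862848)·1 + (-477/1712)·1 + 329/384·1 = 1 ✓
b·c: (-6655/862848)·(-21/11) + (-477/1712)·4/3 + 329/384·1 = 1/2 ✓
b·c²: (-6655/862848)·441/121 + (-477/1712)·16/9 + 329/384·1 = 1/3 ✓
b·Ac: (-477/1712)·214/477 + 329/384·16/47 = 1/6 ✓
b·c³: (-6655/862848)·(-9261/1331) + (-477/1712)·64/27 + 329/384·1 = 1/4 ✓
b·(c∘Ac): (-477/1712)·856/1431 + 329/384·16/47 = 1/8 ✓
b·Ac²: (-477/1712)·(-1498/1749) + 329/384·(-656/3619) = 1/12 ✓
b·A²c: 329/384·16/329 = 1/24 ✓; 4 stages ⇒ order 4.

4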